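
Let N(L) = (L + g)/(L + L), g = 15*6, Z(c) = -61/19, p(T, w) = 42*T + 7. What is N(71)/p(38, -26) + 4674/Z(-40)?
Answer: -2887792105/1983598 ≈ -1455.8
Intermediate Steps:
p(T, w) = 7 + 42*T
Z(c) = -61/19 (Z(c) = -61*1/19 = -61/19)
g = 90
N(L) = (90 + L)/(2*L) (N(L) = (L + 90)/(L + L) = (90 + L)/((2*L)) = (90 + L)*(1/(2*L)) = (90 + L)/(2*L))
N(71)/p(38, -26) + 4674/Z(-40) = ((½)*(90 + 71)/71)/(7 + 42*38) + 4674/(-61/19) = ((½)*(1/71)*161)/(7 + 1596) + 4674*(-19/61) = (161/142)/1603 - 88806/61 = (161/142)*(1/1603) - 88806/61 = 23/32518 - 88806/61 = -2887792105/1983598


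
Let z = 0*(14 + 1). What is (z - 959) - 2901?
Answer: -3860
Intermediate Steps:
z = 0 (z = 0*15 = 0)
(z - 959) - 2901 = (0 - 959) - 2901 = -959 - 2901 = -3860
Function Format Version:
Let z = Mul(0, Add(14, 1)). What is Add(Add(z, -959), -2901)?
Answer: -3860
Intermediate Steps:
z = 0 (z = Mul(0, 15) = 0)
Add(Add(z, -959), -2901) = Add(Add(0, -959), -2901) = Add(-959, -2901) = -3860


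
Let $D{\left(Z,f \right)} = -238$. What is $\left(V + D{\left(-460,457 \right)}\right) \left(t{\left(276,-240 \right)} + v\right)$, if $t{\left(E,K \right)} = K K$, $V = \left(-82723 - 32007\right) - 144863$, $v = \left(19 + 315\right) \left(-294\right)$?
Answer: $10548099276$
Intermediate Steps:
$v = -98196$ ($v = 334 \left(-294\right) = -98196$)
$V = -259593$ ($V = \left(-82723 - 32007\right) - 144863 = -114730 - 144863 = -259593$)
$t{\left(E,K \right)} = K^{2}$
$\left(V + D{\left(-460,457 \right)}\right) \left(t{\left(276,-240 \right)} + v\right) = \left(-259593 - 238\right) \left(\left(-240\right)^{2} - 98196\right) = - 259831 \left(57600 - 98196\right) = \left(-259831\right) \left(-40596\right) = 10548099276$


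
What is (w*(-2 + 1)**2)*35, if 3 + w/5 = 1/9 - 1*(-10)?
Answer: 11200/9 ≈ 1244.4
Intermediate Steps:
w = 320/9 (w = -15 + 5*(1/9 - 1*(-10)) = -15 + 5*(1/9 + 10) = -15 + 5*(91/9) = -15 + 455/9 = 320/9 ≈ 35.556)
(w*(-2 + 1)**2)*35 = (320*(-2 + 1)**2/9)*35 = ((320/9)*(-1)**2)*35 = ((320/9)*1)*35 = (320/9)*35 = 11200/9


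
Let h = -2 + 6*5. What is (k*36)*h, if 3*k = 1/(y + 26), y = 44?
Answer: 24/5 ≈ 4.8000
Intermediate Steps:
h = 28 (h = -2 + 30 = 28)
k = 1/210 (k = 1/(3*(44 + 26)) = (⅓)/70 = (⅓)*(1/70) = 1/210 ≈ 0.0047619)
(k*36)*h = ((1/210)*36)*28 = (6/35)*28 = 24/5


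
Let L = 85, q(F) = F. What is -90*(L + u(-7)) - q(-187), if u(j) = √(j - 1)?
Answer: -7463 - 180*I*√2 ≈ -7463.0 - 254.56*I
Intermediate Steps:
u(j) = √(-1 + j)
-90*(L + u(-7)) - q(-187) = -90*(85 + √(-1 - 7)) - 1*(-187) = -90*(85 + √(-8)) + 187 = -90*(85 + 2*I*√2) + 187 = (-7650 - 180*I*√2) + 187 = -7463 - 180*I*√2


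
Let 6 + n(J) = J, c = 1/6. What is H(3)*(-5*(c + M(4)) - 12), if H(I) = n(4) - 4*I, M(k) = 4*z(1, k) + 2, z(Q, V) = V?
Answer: 4319/3 ≈ 1439.7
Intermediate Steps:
c = ⅙ (c = 1*(⅙) = ⅙ ≈ 0.16667)
n(J) = -6 + J
M(k) = 2 + 4*k (M(k) = 4*k + 2 = 2 + 4*k)
H(I) = -2 - 4*I (H(I) = (-6 + 4) - 4*I = -2 - 4*I)
H(3)*(-5*(c + M(4)) - 12) = (-2 - 4*3)*(-5*(⅙ + (2 + 4*4)) - 12) = (-2 - 12)*(-5*(⅙ + (2 + 16)) - 12) = -14*(-5*(⅙ + 18) - 12) = -14*(-5*109/6 - 12) = -14*(-545/6 - 12) = -14*(-617/6) = 4319/3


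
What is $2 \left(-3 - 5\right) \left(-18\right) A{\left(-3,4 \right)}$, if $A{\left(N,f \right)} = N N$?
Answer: $2592$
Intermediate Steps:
$A{\left(N,f \right)} = N^{2}$
$2 \left(-3 - 5\right) \left(-18\right) A{\left(-3,4 \right)} = 2 \left(-3 - 5\right) \left(-18\right) \left(-3\right)^{2} = 2 \left(-8\right) \left(-18\right) 9 = \left(-16\right) \left(-18\right) 9 = 288 \cdot 9 = 2592$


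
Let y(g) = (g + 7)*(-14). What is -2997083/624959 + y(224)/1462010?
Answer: -199263019738/41531650345 ≈ -4.7979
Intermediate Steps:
y(g) = -98 - 14*g (y(g) = (7 + g)*(-14) = -98 - 14*g)
-2997083/624959 + y(224)/1462010 = -2997083/624959 + (-98 - 14*224)/1462010 = -2997083*1/624959 + (-98 - 3136)*(1/1462010) = -2997083/624959 - 3234*1/1462010 = -2997083/624959 - 147/66455 = -199263019738/41531650345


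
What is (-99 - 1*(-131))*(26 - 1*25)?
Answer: 32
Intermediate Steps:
(-99 - 1*(-131))*(26 - 1*25) = (-99 + 131)*(26 - 25) = 32*1 = 32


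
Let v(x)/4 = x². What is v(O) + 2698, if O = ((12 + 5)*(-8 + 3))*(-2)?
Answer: 118298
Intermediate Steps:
O = 170 (O = (17*(-5))*(-2) = -85*(-2) = 170)
v(x) = 4*x²
v(O) + 2698 = 4*170² + 2698 = 4*28900 + 2698 = 115600 + 2698 = 118298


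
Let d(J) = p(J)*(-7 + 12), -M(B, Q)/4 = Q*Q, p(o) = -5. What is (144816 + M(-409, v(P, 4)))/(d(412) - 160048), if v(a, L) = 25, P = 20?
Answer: -142316/160073 ≈ -0.88907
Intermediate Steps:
M(B, Q) = -4*Q² (M(B, Q) = -4*Q*Q = -4*Q²)
d(J) = -25 (d(J) = -5*(-7 + 12) = -5*5 = -25)
(144816 + M(-409, v(P, 4)))/(d(412) - 160048) = (144816 - 4*25²)/(-25 - 160048) = (144816 - 4*625)/(-160073) = (144816 - 2500)*(-1/160073) = 142316*(-1/160073) = -142316/160073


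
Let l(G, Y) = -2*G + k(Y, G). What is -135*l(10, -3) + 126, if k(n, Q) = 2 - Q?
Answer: 3906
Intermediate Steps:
l(G, Y) = 2 - 3*G (l(G, Y) = -2*G + (2 - G) = 2 - 3*G)
-135*l(10, -3) + 126 = -135*(2 - 3*10) + 126 = -135*(2 - 30) + 126 = -135*(-28) + 126 = 3780 + 126 = 3906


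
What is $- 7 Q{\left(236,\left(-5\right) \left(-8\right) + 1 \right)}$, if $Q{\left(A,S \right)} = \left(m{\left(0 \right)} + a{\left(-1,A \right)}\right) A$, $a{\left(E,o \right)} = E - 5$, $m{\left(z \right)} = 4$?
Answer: $3304$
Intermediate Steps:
$a{\left(E,o \right)} = -5 + E$ ($a{\left(E,o \right)} = E - 5 = -5 + E$)
$Q{\left(A,S \right)} = - 2 A$ ($Q{\left(A,S \right)} = \left(4 - 6\right) A = - 2 A$)
$- 7 Q{\left(236,\left(-5\right) \left(-8\right) + 1 \right)} = - 7 \left(\left(-2\right) 236\right) = \left(-7\right) \left(-472\right) = 3304$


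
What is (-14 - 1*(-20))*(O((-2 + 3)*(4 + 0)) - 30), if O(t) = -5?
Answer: -210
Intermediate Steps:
(-14 - 1*(-20))*(O((-2 + 3)*(4 + 0)) - 30) = (-14 - 1*(-20))*(-5 - 30) = (-14 + 20)*(-35) = 6*(-35) = -210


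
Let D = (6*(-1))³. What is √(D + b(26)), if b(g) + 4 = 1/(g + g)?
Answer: 3*I*√16523/26 ≈ 14.832*I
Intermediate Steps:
b(g) = -4 + 1/(2*g) (b(g) = -4 + 1/(g + g) = -4 + 1/(2*g))
D = -216 (D = (-6)³ = -216)
√(D + b(26)) = √(-216 + (-4 + (½)/26)) = √(-216 + (-4 + (½)*(1/26))) = √(-216 + (-4 + 1/52)) = √(-216 - 207/52) = √(-11439/52) = 3*I*√16523/26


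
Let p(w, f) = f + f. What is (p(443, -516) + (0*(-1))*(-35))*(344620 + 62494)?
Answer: -420141648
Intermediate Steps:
p(w, f) = 2*f
(p(443, -516) + (0*(-1))*(-35))*(344620 + 62494) = (2*(-516) + (0*(-1))*(-35))*(344620 + 62494) = (-1032 + 0*(-35))*407114 = (-1032 + 0)*407114 = -1032*407114 = -420141648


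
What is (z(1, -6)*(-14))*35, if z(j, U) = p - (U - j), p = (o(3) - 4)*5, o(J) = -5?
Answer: 18620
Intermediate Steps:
p = -45 (p = (-5 - 4)*5 = -9*5 = -45)
z(j, U) = -45 + j - U (z(j, U) = -45 - (U - j) = -45 + (j - U) = -45 + j - U)
(z(1, -6)*(-14))*35 = ((-45 + 1 - 1*(-6))*(-14))*35 = ((-45 + 1 + 6)*(-14))*35 = -38*(-14)*35 = 532*35 = 18620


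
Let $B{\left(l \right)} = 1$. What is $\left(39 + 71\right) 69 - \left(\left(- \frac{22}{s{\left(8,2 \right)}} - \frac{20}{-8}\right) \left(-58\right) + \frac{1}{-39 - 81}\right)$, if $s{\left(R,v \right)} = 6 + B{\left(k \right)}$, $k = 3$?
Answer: $\frac{6344287}{840} \approx 7552.7$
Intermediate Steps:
$s{\left(R,v \right)} = 7$ ($s{\left(R,v \right)} = 6 + 1 = 7$)
$\left(39 + 71\right) 69 - \left(\left(- \frac{22}{s{\left(8,2 \right)}} - \frac{20}{-8}\right) \left(-58\right) + \frac{1}{-39 - 81}\right) = \left(39 + 71\right) 69 - \left(\left(- \frac{22}{7} - \frac{20}{-8}\right) \left(-58\right) + \frac{1}{-39 - 81}\right) = 110 \cdot 69 - \left(\left(\left(-22\right) \frac{1}{7} - - \frac{5}{2}\right) \left(-58\right) + \frac{1}{-120}\right) = 7590 - \left(\left(- \frac{22}{7} + \frac{5}{2}\right) \left(-58\right) - \frac{1}{120}\right) = 7590 - \left(\left(- \frac{9}{14}\right) \left(-58\right) - \frac{1}{120}\right) = 7590 - \left(\frac{261}{7} - \frac{1}{120}\right) = 7590 - \frac{31313}{840} = \frac{6344287}{840}$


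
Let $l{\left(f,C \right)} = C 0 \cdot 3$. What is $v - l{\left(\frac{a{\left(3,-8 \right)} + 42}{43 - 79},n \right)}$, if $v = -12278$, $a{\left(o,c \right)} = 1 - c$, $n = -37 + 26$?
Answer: $-12278$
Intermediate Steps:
$n = -11$
$l{\left(f,C \right)} = 0$ ($l{\left(f,C \right)} = 0 \cdot 3 = 0$)
$v - l{\left(\frac{a{\left(3,-8 \right)} + 42}{43 - 79},n \right)} = -12278 - 0 = -12278 + 0 = -12278$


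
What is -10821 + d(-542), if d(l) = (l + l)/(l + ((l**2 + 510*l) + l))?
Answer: -162316/15 ≈ -10821.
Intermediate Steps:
d(l) = 2*l/(l**2 + 512*l) (d(l) = (2*l)/(l + (l**2 + 511*l)) = (2*l)/(l**2 + 512*l) = 2*l/(l**2 + 512*l))
-10821 + d(-542) = -10821 + 2/(512 - 542) = -10821 + 2/(-30) = -10821 + 2*(-1/30) = -10821 - 1/15 = -162316/15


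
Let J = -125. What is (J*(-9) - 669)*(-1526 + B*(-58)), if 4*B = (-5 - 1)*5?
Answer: -497496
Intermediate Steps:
B = -15/2 (B = ((-5 - 1)*5)/4 = (-6*5)/4 = (1/4)*(-30) = -15/2 ≈ -7.5000)
(J*(-9) - 669)*(-1526 + B*(-58)) = (-125*(-9) - 669)*(-1526 - 15/2*(-58)) = (1125 - 669)*(-1526 + 435) = 456*(-1091) = -497496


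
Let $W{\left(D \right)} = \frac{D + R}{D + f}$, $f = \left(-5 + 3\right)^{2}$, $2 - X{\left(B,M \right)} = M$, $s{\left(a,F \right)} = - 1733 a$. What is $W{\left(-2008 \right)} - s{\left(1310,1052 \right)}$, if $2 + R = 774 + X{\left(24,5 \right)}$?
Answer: $\frac{1516514053}{668} \approx 2.2702 \cdot 10^{6}$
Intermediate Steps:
$X{\left(B,M \right)} = 2 - M$
$R = 769$ ($R = -2 + \left(774 + \left(2 - 5\right)\right) = -2 + \left(774 - 3\right) = -2 + 771 = 769$)
$f = 4$ ($f = \left(-2\right)^{2} = 4$)
$W{\left(D \right)} = \frac{769 + D}{4 + D}$ ($W{\left(D \right)} = \frac{D + 769}{D + 4} = \frac{769 + D}{4 + D}$)
$W{\left(-2008 \right)} - s{\left(1310,1052 \right)} = \frac{769 - 2008}{4 - 2008} - \left(-1733\right) 1310 = \frac{1}{-2004} \left(-1239\right) - -2270230 = \left(- \frac{1}{2004}\right) \left(-1239\right) + 2270230 = \frac{413}{668} + 2270230 = \frac{1516514053}{668}$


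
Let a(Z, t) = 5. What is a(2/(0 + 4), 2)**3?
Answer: 125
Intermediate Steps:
a(2/(0 + 4), 2)**3 = 5**3 = 125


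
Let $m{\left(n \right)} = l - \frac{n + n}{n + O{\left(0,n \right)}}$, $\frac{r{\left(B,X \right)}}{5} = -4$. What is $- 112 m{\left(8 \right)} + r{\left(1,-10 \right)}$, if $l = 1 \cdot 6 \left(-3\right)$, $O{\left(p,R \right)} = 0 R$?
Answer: $2220$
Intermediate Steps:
$r{\left(B,X \right)} = -20$ ($r{\left(B,X \right)} = 5 \left(-4\right) = -20$)
$O{\left(p,R \right)} = 0$
$l = -18$ ($l = 6 \left(-3\right) = -18$)
$m{\left(n \right)} = -20$ ($m{\left(n \right)} = -18 - \frac{n + n}{n + 0} = -18 - \frac{2 n}{n} = -18 - 2 = -20$)
$- 112 m{\left(8 \right)} + r{\left(1,-10 \right)} = \left(-112\right) \left(-20\right) - 20 = 2240 - 20 = 2220$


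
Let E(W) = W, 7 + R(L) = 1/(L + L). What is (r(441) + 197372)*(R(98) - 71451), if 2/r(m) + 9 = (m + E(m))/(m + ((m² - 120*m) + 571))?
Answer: -590774681125353353/41887650 ≈ -1.4104e+10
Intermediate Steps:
R(L) = -7 + 1/(2*L) (R(L) = -7 + 1/(L + L) = -7 + 1/(2*L))
r(m) = 2/(-9 + 2*m/(571 + m² - 119*m)) (r(m) = 2/(-9 + (m + m)/(m + ((m² - 120*m) + 571))) = 2/(-9 + (2*m)/(m + (571 + m² - 120*m))) = 2/(-9 + (2*m)/(571 + m² - 119*m)) = 2/(-9 + 2*m/(571 + m² - 119*m)))
(r(441) + 197372)*(R(98) - 71451) = (2*(-571 - 1*441² + 119*441)/(5139 - 1073*441 + 9*441²) + 197372)*((-7 + (½)/98) - 71451) = (2*(-571 - 1*194481 + 52479)/(5139 - 473193 + 9*194481) + 197372)*((-7 + (½)*(1/98)) - 71451) = (2*(-571 - 194481 + 52479)/(5139 - 473193 + 1750329) + 197372)*((-7 + 1/196) - 71451) = (2*(-142573)/1282275 + 197372)*(-1371/196 - 71451) = (2*(1/1282275)*(-142573) + 197372)*(-14005767/196) = (-285146/1282275 + 197372)*(-14005767/196) = (253084896154/1282275)*(-14005767/196) = -590774681125353353/41887650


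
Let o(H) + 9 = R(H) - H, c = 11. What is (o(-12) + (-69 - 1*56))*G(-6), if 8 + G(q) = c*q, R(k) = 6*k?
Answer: 14356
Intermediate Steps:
G(q) = -8 + 11*q
o(H) = -9 + 5*H (o(H) = -9 + (6*H - H) = -9 + 5*H)
(o(-12) + (-69 - 1*56))*G(-6) = ((-9 + 5*(-12)) + (-69 - 1*56))*(-8 + 11*(-6)) = ((-9 - 60) + (-69 - 56))*(-8 - 66) = (-69 - 125)*(-74) = -194*(-74) = 14356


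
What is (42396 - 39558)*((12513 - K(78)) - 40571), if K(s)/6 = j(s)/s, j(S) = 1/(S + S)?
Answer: -26914468625/338 ≈ -7.9629e+7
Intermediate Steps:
j(S) = 1/(2*S)
K(s) = 3/s**2 (K(s) = 6*((1/(2*s))/s) = 6*(1/(2*s**2)) = 3/s**2)
(42396 - 39558)*((12513 - K(78)) - 40571) = (42396 - 39558)*((12513 - 3/78**2) - 40571) = 2838*((12513 - 3/6084) - 40571) = 2838*((12513 - 1*1/2028) - 40571) = 2838*((12513 - 1/2028) - 40571) = 2838*(25376363/2028 - 40571) = 2838*(-56901625/2028) = -26914468625/338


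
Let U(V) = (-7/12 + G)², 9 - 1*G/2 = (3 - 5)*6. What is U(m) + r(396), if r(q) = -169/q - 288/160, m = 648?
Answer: 13567859/7920 ≈ 1713.1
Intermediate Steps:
G = 42 (G = 18 - 2*(3 - 5)*6 = 18 - (-4)*6 = 18 - 2*(-12) = 18 + 24 = 42)
U(V) = 247009/144 (U(V) = (-7/12 + 42)² = (497/12)² = 247009/144)
r(q) = -9/5 - 169/q (r(q) = -169/q - 288*1/160 = -169/q - 9/5 = -9/5 - 169/q)
U(m) + r(396) = 247009/144 + (-9/5 - 169/396) = 247009/144 - 4409/1980 = 13567859/7920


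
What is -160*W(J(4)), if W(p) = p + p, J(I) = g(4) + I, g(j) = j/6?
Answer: -4480/3 ≈ -1493.3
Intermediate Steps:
g(j) = j/6 (g(j) = j*(⅙) = j/6)
J(I) = ⅔ + I (J(I) = (⅙)*4 + I = ⅔ + I)
W(p) = 2*p
-160*W(J(4)) = -320*(⅔ + 4) = -320*14/3 = -160*28/3 = -4480/3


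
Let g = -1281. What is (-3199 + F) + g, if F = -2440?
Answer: -6920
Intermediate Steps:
(-3199 + F) + g = (-3199 - 2440) - 1281 = -5639 - 1281 = -6920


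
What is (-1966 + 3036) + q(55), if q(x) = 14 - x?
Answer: 1029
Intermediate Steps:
(-1966 + 3036) + q(55) = (-1966 + 3036) + (14 - 1*55) = 1070 + (14 - 55) = 1070 - 41 = 1029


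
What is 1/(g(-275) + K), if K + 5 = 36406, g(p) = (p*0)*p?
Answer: 1/36401 ≈ 2.7472e-5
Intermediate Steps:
g(p) = 0 (g(p) = 0*p = 0)
K = 36401 (K = -5 + 36406 = 36401)
1/(g(-275) + K) = 1/(0 + 36401) = 1/36401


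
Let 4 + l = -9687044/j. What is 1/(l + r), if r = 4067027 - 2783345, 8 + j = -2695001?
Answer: 2695009/3459533450146 ≈ 7.7901e-7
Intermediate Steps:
j = -2695009 (j = -8 - 2695001 = -2695009)
r = 1283682
l = -1092992/2695009 (l = -4 - 9687044/(-2695009) = -4 - 9687044*(-1/2695009) = -4 + 9687044/2695009 = -1092992/2695009 ≈ -0.40556)
1/(l + r) = 1/(-1092992/2695009 + 1283682) = 1/(3459533450146/2695009) = 2695009/3459533450146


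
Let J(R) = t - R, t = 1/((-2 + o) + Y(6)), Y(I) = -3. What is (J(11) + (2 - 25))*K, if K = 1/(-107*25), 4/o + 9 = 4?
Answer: 991/77575 ≈ 0.012775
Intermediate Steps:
o = -4/5 (o = 4/(-9 + 4) = 4/(-5) = 4*(-1/5) = -4/5 ≈ -0.80000)
t = -5/29 (t = 1/((-2 - 4/5) - 3) = 1/(-14/5 - 3) = 1/(-29/5) = -5/29 ≈ -0.17241)
K = -1/2675 (K = -1/107*1/25 = -1/2675 ≈ -0.00037383)
J(R) = -5/29 - R
(J(11) + (2 - 25))*K = ((-5/29 - 1*11) + (2 - 25))*(-1/2675) = ((-5/29 - 11) - 23)*(-1/2675) = (-324/29 - 23)*(-1/2675) = -991/29*(-1/2675) = 991/77575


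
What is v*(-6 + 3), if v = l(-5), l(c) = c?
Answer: 15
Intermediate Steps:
v = -5
v*(-6 + 3) = -5*(-6 + 3) = -5*(-3) = 15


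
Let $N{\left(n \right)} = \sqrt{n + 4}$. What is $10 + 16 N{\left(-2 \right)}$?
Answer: $10 + 16 \sqrt{2} \approx 32.627$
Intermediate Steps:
$N{\left(n \right)} = \sqrt{4 + n}$
$10 + 16 N{\left(-2 \right)} = 10 + 16 \sqrt{4 - 2} = 10 + 16 \sqrt{2}$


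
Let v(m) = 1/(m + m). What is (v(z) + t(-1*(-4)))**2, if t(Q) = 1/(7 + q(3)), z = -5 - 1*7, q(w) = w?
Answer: 49/14400 ≈ 0.0034028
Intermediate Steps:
z = -12 (z = -5 - 7 = -12)
v(m) = 1/(2*m)
t(Q) = 1/10 (t(Q) = 1/(7 + 3) = 1/10)
(v(z) + t(-1*(-4)))**2 = ((1/2)/(-12) + 1/10)**2 = ((1/2)*(-1/12) + 1/10)**2 = (-1/24 + 1/10)**2 = (7/120)**2 = 49/14400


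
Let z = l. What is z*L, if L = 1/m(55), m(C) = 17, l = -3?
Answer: -3/17 ≈ -0.17647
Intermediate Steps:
z = -3
L = 1/17 ≈ 0.058824
z*L = -3*1/17 = -3/17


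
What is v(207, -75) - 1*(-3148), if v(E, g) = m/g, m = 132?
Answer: 78656/25 ≈ 3146.2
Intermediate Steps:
v(E, g) = 132/g
v(207, -75) - 1*(-3148) = 132/(-75) - 1*(-3148) = 132*(-1/75) + 3148 = -44/25 + 3148 = 78656/25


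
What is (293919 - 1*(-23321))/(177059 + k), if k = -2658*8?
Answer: 63448/31159 ≈ 2.0363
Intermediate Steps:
k = -21264
(293919 - 1*(-23321))/(177059 + k) = (293919 - 1*(-23321))/(177059 - 21264) = (293919 + 23321)/155795 = 317240*(1/155795) = 63448/31159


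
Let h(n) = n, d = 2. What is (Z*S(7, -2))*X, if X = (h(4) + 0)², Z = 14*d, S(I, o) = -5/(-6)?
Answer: 1120/3 ≈ 373.33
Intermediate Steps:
S(I, o) = ⅚ (S(I, o) = -5*(-⅙) = ⅚)
Z = 28 (Z = 14*2 = 28)
X = 16 (X = (4 + 0)² = 4² = 16)
(Z*S(7, -2))*X = (28*(⅚))*16 = (70/3)*16 = 1120/3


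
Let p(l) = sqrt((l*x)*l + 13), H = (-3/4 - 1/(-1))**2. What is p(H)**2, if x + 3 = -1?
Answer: 831/64 ≈ 12.984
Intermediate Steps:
x = -4 (x = -3 - 1 = -4)
H = 1/16 (H = (-3*1/4 - 1*(-1))**2 = (-3/4 + 1)**2 = (1/4)**2 = 1/16 ≈ 0.062500)
p(l) = sqrt(13 - 4*l**2) (p(l) = sqrt((l*(-4))*l + 13) = sqrt((-4*l)*l + 13) = sqrt(-4*l**2 + 13) = sqrt(13 - 4*l**2))
p(H)**2 = (sqrt(13 - 4*(1/16)**2))**2 = (sqrt(13 - 4*1/256))**2 = (sqrt(13 - 1/64))**2 = (sqrt(831/64))**2 = (sqrt(831)/8)**2 = 831/64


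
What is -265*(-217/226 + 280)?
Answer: -16711695/226 ≈ -73946.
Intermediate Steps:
-265*(-217/226 + 280) = -265*63063/226 = -16711695/226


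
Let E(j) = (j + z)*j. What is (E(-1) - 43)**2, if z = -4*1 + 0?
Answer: 1444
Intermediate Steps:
z = -4 (z = -4 + 0 = -4)
E(j) = j*(-4 + j) (E(j) = (j - 4)*j = (-4 + j)*j = j*(-4 + j))
(E(-1) - 43)**2 = (-(-4 - 1) - 43)**2 = (-1*(-5) - 43)**2 = (5 - 43)**2 = (-38)**2 = 1444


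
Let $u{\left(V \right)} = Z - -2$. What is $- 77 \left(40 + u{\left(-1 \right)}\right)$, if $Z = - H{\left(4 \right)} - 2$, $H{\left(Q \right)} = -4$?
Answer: $-3388$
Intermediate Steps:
$Z = 2$ ($Z = \left(-1\right) \left(-4\right) - 2 = 4 - 2 = 2$)
$u{\left(V \right)} = 4$ ($u{\left(V \right)} = 2 - -2 = 2 + 2 = 4$)
$- 77 \left(40 + u{\left(-1 \right)}\right) = - 77 \left(40 + 4\right) = \left(-77\right) 44 = -3388$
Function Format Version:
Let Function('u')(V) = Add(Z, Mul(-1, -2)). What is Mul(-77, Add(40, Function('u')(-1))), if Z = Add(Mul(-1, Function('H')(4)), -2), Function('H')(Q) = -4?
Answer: -3388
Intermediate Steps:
Z = 2 (Z = Add(Mul(-1, -4), -2) = Add(4, -2) = 2)
Function('u')(V) = 4 (Function('u')(V) = Add(2, Mul(-1, -2)) = Add(2, 2) = 4)
Mul(-77, Add(40, Function('u')(-1))) = Mul(-77, Add(40, 4)) = Mul(-77, 44) = -3388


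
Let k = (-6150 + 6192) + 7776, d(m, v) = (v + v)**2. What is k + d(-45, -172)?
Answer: 126154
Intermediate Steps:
d(m, v) = 4*v**2 (d(m, v) = (2*v)**2 = 4*v**2)
k = 7818 (k = 42 + 7776 = 7818)
k + d(-45, -172) = 7818 + 4*(-172)**2 = 7818 + 4*29584 = 7818 + 118336 = 126154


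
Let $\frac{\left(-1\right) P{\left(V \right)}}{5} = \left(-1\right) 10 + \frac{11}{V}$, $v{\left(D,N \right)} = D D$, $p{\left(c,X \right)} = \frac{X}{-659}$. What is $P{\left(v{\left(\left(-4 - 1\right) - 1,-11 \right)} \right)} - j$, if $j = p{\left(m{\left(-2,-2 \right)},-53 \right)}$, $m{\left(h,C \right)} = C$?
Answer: $\frac{1148047}{23724} \approx 48.392$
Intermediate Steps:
$p{\left(c,X \right)} = - \frac{X}{659}$ ($p{\left(c,X \right)} = X \left(- \frac{1}{659}\right) = - \frac{X}{659}$)
$v{\left(D,N \right)} = D^{2}$
$j = \frac{53}{659}$ ($j = \left(- \frac{1}{659}\right) \left(-53\right) = \frac{53}{659} \approx 0.080425$)
$P{\left(V \right)} = 50 - \frac{55}{V}$ ($P{\left(V \right)} = - 5 \left(\left(-1\right) 10 + \frac{11}{V}\right) = - 5 \left(-10 + \frac{11}{V}\right) = 50 - \frac{55}{V}$)
$P{\left(v{\left(\left(-4 - 1\right) - 1,-11 \right)} \right)} - j = \left(50 - \frac{55}{\left(\left(-4 - 1\right) - 1\right)^{2}}\right) - \frac{53}{659} = \left(50 - \frac{55}{\left(-5 - 1\right)^{2}}\right) - \frac{53}{659} = \left(50 - \frac{55}{\left(-6\right)^{2}}\right) - \frac{53}{659} = \left(50 - \frac{55}{36}\right) - \frac{53}{659} = \frac{1745}{36} - \frac{53}{659} = \frac{1148047}{23724}$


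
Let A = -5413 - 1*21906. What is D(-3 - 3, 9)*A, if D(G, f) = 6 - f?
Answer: 81957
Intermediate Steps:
A = -27319 (A = -5413 - 21906 = -27319)
D(-3 - 3, 9)*A = (6 - 1*9)*(-27319) = (6 - 9)*(-27319) = -3*(-27319) = 81957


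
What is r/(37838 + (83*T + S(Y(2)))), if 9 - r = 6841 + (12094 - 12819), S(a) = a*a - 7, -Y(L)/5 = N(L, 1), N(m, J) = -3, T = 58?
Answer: -6107/42870 ≈ -0.14245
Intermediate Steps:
Y(L) = 15 (Y(L) = -5*(-3) = 15)
S(a) = -7 + a² (S(a) = a² - 7 = -7 + a²)
r = -6107 (r = 9 - (6841 + (12094 - 12819)) = 9 - (6841 - 725) = 9 - 1*6116 = 9 - 6116 = -6107)
r/(37838 + (83*T + S(Y(2)))) = -6107/(37838 + (83*58 + (-7 + 15²))) = -6107/(37838 + (4814 + (-7 + 225))) = -6107/(37838 + (4814 + 218)) = -6107/(37838 + 5032) = -6107/42870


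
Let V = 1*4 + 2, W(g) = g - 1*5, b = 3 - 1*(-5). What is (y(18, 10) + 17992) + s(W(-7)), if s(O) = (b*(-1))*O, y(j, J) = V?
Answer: 18094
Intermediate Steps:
b = 8 (b = 3 + 5 = 8)
W(g) = -5 + g (W(g) = g - 5 = -5 + g)
V = 6 (V = 4 + 2 = 6)
y(j, J) = 6
s(O) = -8*O (s(O) = (8*(-1))*O = -8*O)
(y(18, 10) + 17992) + s(W(-7)) = (6 + 17992) - 8*(-5 - 7) = 17998 - 8*(-12) = 17998 + 96 = 18094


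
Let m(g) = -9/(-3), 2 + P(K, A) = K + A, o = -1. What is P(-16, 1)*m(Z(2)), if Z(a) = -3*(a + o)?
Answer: -51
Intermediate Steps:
Z(a) = 3 - 3*a (Z(a) = -3*(a - 1) = -3*(-1 + a) = 3 - 3*a)
P(K, A) = -2 + A + K (P(K, A) = -2 + (K + A) = -2 + (A + K) = -2 + A + K)
m(g) = 3 (m(g) = -9*(-⅓) = 3)
P(-16, 1)*m(Z(2)) = (-2 + 1 - 16)*3 = -17*3 = -51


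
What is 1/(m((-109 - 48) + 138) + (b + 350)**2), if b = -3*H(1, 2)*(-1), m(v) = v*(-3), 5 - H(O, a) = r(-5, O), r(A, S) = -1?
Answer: 1/135481 ≈ 7.3811e-6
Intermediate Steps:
H(O, a) = 6 (H(O, a) = 5 - 1*(-1) = 5 + 1 = 6)
m(v) = -3*v
b = 18 (b = -3*6*(-1) = -18*(-1) = 18)
1/(m((-109 - 48) + 138) + (b + 350)**2) = 1/(-3*((-109 - 48) + 138) + (18 + 350)**2) = 1/(-3*(-157 + 138) + 368**2) = 1/(-3*(-19) + 135424) = 1/(57 + 135424) = 1/135481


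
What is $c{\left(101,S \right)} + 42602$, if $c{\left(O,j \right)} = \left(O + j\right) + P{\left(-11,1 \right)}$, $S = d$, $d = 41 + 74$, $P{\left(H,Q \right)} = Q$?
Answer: $42819$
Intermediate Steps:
$d = 115$
$S = 115$
$c{\left(O,j \right)} = 1 + O + j$ ($c{\left(O,j \right)} = \left(O + j\right) + 1 = 1 + O + j$)
$c{\left(101,S \right)} + 42602 = \left(1 + 101 + 115\right) + 42602 = 217 + 42602 = 42819$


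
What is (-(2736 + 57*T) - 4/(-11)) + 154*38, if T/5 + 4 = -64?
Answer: 247460/11 ≈ 22496.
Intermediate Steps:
T = -340 (T = -20 + 5*(-64) = -20 - 320 = -340)
(-(2736 + 57*T) - 4/(-11)) + 154*38 = (-57/(1/(48 - 340)) - 4/(-11)) + 154*38 = (-57/(1/(-292)) - 4*(-1/11)) + 5852 = (-57/(-1/292) + 4/11) + 5852 = (-57*(-292) + 4/11) + 5852 = (16644 + 4/11) + 5852 = 183088/11 + 5852 = 247460/11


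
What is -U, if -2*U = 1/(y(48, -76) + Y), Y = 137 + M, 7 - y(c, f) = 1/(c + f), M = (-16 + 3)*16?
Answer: -14/1791 ≈ -0.0078169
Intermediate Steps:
M = -208 (M = -13*16 = -208)
y(c, f) = 7 - 1/(c + f)
Y = -71 (Y = 137 - 208 = -71)
U = 14/1791 (U = -1/(2*((-1 + 7*48 + 7*(-76))/(48 - 76) - 71)) = -1/(2*((-1 + 336 - 532)/(-28) - 71)) = -1/(2*(-1/28*(-197) - 71)) = -1/(2*(197/28 - 71)) = -1/(2*(-1791/28)) = -1/2*(-28/1791) = 14/1791 ≈ 0.0078169)
-U = -1*14/1791 = -14/1791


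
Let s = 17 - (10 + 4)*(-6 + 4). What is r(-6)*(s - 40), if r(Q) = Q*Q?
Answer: 180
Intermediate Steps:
r(Q) = Q²
s = 45 (s = 17 - 14*(-2) = 17 - 1*(-28) = 17 + 28 = 45)
r(-6)*(s - 40) = (-6)²*(45 - 40) = 36*5 = 180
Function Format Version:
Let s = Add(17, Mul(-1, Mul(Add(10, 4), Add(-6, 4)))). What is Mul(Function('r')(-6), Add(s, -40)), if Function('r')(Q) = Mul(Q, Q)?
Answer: 180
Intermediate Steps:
Function('r')(Q) = Pow(Q, 2)
s = 45 (s = Add(17, Mul(-1, Mul(14, -2))) = Add(17, Mul(-1, -28)) = Add(17, 28) = 45)
Mul(Function('r')(-6), Add(s, -40)) = Mul(Pow(-6, 2), Add(45, -40)) = Mul(36, 5) = 180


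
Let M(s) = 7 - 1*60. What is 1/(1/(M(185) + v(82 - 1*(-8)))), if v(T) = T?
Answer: 37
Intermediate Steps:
M(s) = -53 (M(s) = 7 - 60 = -53)
1/(1/(M(185) + v(82 - 1*(-8)))) = 1/(1/(-53 + (82 - 1*(-8)))) = 1/(1/(-53 + (82 + 8))) = 1/(1/(-53 + 90)) = 1/(1/37) = 37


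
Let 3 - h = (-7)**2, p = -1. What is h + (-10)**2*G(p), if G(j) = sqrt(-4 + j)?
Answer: -46 + 100*I*sqrt(5) ≈ -46.0 + 223.61*I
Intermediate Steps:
h = -46 (h = 3 - 1*(-7)**2 = 3 - 1*49 = 3 - 49 = -46)
h + (-10)**2*G(p) = -46 + (-10)**2*sqrt(-4 - 1) = -46 + 100*sqrt(-5) = -46 + 100*(I*sqrt(5)) = -46 + 100*I*sqrt(5)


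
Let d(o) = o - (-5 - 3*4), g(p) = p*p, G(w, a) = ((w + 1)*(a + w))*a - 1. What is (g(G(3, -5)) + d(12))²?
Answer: 2402500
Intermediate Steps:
G(w, a) = -1 + a*(1 + w)*(a + w) (G(w, a) = ((1 + w)*(a + w))*a - 1 = a*(1 + w)*(a + w) - 1 = -1 + a*(1 + w)*(a + w))
g(p) = p²
d(o) = 17 + o (d(o) = o - (-5 - 12) = o - 1*(-17) = o + 17 = 17 + o)
(g(G(3, -5)) + d(12))² = ((-1 + (-5)² - 5*3 - 5*3² + 3*(-5)²)² + (17 + 12))² = ((-1 + 25 - 15 - 5*9 + 3*25)² + 29)² = ((-1 + 25 - 15 - 45 + 75)² + 29)² = (39² + 29)² = (1521 + 29)² = 1550² = 2402500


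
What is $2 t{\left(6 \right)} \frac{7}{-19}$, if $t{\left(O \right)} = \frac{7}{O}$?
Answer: $- \frac{49}{57} \approx -0.85965$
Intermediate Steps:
$2 t{\left(6 \right)} \frac{7}{-19} = 2 \cdot \frac{7}{6} \frac{7}{-19} = 2 \cdot 7 \cdot \frac{1}{6} \cdot 7 \left(- \frac{1}{19}\right) = 2 \cdot \frac{7}{6} \left(- \frac{7}{19}\right) = \frac{7}{3} \left(- \frac{7}{19}\right) = - \frac{49}{57}$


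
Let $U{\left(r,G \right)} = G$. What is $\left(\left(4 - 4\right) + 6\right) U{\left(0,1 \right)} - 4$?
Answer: $2$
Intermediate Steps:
$\left(\left(4 - 4\right) + 6\right) U{\left(0,1 \right)} - 4 = \left(\left(4 - 4\right) + 6\right) 1 - 4 = \left(0 + 6\right) 1 - 4 = 6 \cdot 1 - 4 = 6 - 4 = 2$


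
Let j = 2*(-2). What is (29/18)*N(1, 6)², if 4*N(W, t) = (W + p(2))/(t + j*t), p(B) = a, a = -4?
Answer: 29/10368 ≈ 0.0027971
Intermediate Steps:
j = -4
p(B) = -4
N(W, t) = -(-4 + W)/(12*t) (N(W, t) = ((W - 4)/(t - 4*t))/4 = ((-4 + W)/((-3*t)))/4 = ((-4 + W)*(-1/(3*t)))/4 = (-(-4 + W)/(3*t))/4 = -(-4 + W)/(12*t))
(29/18)*N(1, 6)² = (29/18)*((1/12)*(4 - 1*1)/6)² = (29*(1/18))*((1/12)*(⅙)*(4 - 1))² = 29*((1/12)*(⅙)*3)²/18 = 29*(1/24)²/18 = (29/18)*(1/576) = 29/10368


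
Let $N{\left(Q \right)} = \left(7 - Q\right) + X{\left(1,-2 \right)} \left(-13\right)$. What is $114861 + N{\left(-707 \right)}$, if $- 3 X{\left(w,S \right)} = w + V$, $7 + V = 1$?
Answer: $\frac{346660}{3} \approx 1.1555 \cdot 10^{5}$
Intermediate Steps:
$V = -6$ ($V = -7 + 1 = -6$)
$X{\left(w,S \right)} = 2 - \frac{w}{3}$ ($X{\left(w,S \right)} = - \frac{w - 6}{3} = - \frac{-6 + w}{3} = 2 - \frac{w}{3}$)
$N{\left(Q \right)} = - \frac{44}{3} - Q$ ($N{\left(Q \right)} = \left(7 - Q\right) + \left(2 - \frac{1}{3}\right) \left(-13\right) = \left(7 - Q\right) + \frac{5}{3} \left(-13\right) = \left(7 - Q\right) - \frac{65}{3} = - \frac{44}{3} - Q$)
$114861 + N{\left(-707 \right)} = 114861 - - \frac{2077}{3} = 114861 + \left(- \frac{44}{3} + 707\right) = 114861 + \frac{2077}{3} = \frac{346660}{3}$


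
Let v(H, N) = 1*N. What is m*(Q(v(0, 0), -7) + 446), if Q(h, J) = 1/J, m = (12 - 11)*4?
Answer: 12484/7 ≈ 1783.4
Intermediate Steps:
m = 4 (m = 1*4 = 4)
v(H, N) = N
m*(Q(v(0, 0), -7) + 446) = 4*(1/(-7) + 446) = 4*(-⅐ + 446) = 4*(3121/7) = 12484/7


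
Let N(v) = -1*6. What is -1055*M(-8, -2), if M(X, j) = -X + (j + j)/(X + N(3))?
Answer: -61190/7 ≈ -8741.4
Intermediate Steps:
N(v) = -6
M(X, j) = -X + 2*j/(-6 + X) (M(X, j) = -X + (j + j)/(X - 6) = -X + (2*j)/(-6 + X) = -X + 2*j/(-6 + X))
-1055*M(-8, -2) = -1055*(-1*(-8)**2 + 2*(-2) + 6*(-8))/(-6 - 8) = -1055*(-1*64 - 4 - 48)/(-14) = -(-1055)*(-64 - 4 - 48)/14 = -(-1055)*(-116)/14 = -1055*58/7 = -61190/7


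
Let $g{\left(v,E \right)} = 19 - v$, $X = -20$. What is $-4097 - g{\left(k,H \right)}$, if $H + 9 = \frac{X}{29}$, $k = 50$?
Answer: $-4066$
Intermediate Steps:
$H = - \frac{281}{29}$ ($H = -9 - \frac{20}{29} = - \frac{281}{29} \approx -9.6897$)
$-4097 - g{\left(k,H \right)} = -4097 - \left(19 - 50\right) = -4097 - -31 = -4097 + 31 = -4066$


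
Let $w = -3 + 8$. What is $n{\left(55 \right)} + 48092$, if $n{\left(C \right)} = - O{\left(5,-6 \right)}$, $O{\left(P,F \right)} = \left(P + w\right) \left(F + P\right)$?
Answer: $48102$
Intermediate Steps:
$w = 5$
$O{\left(P,F \right)} = \left(5 + P\right) \left(F + P\right)$ ($O{\left(P,F \right)} = \left(P + 5\right) \left(F + P\right) = \left(5 + P\right) \left(F + P\right)$)
$n{\left(C \right)} = 10$ ($n{\left(C \right)} = - (5^{2} + 5 \left(-6\right) + 5 \cdot 5 - 30) = - (25 - 30 + 25 - 30) = \left(-1\right) \left(-10\right) = 10$)
$n{\left(55 \right)} + 48092 = 10 + 48092 = 48102$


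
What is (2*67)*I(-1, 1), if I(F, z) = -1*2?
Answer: -268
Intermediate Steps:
I(F, z) = -2
(2*67)*I(-1, 1) = (2*67)*(-2) = 134*(-2) = -268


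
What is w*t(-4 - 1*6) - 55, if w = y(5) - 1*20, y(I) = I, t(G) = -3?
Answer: -10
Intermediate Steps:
w = -15 (w = 5 - 1*20 = 5 - 20 = -15)
w*t(-4 - 1*6) - 55 = -15*(-3) - 55 = 45 - 55 = -10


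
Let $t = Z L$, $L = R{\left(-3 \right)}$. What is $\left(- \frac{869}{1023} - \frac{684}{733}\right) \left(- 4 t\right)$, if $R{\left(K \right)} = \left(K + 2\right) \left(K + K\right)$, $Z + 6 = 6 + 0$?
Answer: $0$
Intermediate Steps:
$Z = 0$ ($Z = -6 + \left(6 + 0\right) = -6 + 6 = 0$)
$R{\left(K \right)} = 2 K \left(2 + K\right)$ ($R{\left(K \right)} = \left(2 + K\right) 2 K = 2 K \left(2 + K\right)$)
$L = 6$ ($L = 2 \left(-3\right) \left(2 - 3\right) = 2 \left(-3\right) \left(-1\right) = 6$)
$t = 0$ ($t = 0 \cdot 6 = 0$)
$\left(- \frac{869}{1023} - \frac{684}{733}\right) \left(- 4 t\right) = \left(- \frac{869}{1023} - \frac{684}{733}\right) \left(\left(-4\right) 0\right) = \left(\left(-869\right) \frac{1}{1023} - \frac{684}{733}\right) 0 = \left(- \frac{79}{93} - \frac{684}{733}\right) 0 = \left(- \frac{121519}{68169}\right) 0 = 0$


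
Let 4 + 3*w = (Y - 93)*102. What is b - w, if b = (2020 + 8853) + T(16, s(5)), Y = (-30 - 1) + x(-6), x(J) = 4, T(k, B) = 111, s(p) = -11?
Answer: 45196/3 ≈ 15065.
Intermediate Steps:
Y = -27 (Y = (-30 - 1) + 4 = -31 + 4 = -27)
w = -12244/3 (w = -4/3 + ((-27 - 93)*102)/3 = -4/3 + (-120*102)/3 = -4/3 + (1/3)*(-12240) = -4/3 - 4080 = -12244/3 ≈ -4081.3)
b = 10984 (b = (2020 + 8853) + 111 = 10873 + 111 = 10984)
b - w = 10984 - 1*(-12244/3) = 10984 + 12244/3 = 45196/3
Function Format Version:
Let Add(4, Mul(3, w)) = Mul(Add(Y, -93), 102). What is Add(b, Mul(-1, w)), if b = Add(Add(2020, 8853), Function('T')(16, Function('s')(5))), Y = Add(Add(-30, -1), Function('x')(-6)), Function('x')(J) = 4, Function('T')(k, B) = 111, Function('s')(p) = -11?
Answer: Rational(45196, 3) ≈ 15065.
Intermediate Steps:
Y = -27 (Y = Add(Add(-30, -1), 4) = Add(-31, 4) = -27)
w = Rational(-12244, 3) (w = Add(Rational(-4, 3), Mul(Rational(1, 3), Mul(Add(-27, -93), 102))) = Add(Rational(-4, 3), Mul(Rational(1, 3), Mul(-120, 102))) = Add(Rational(-4, 3), Mul(Rational(1, 3), -12240)) = Add(Rational(-4, 3), -4080) = Rational(-12244, 3) ≈ -4081.3)
b = 10984 (b = Add(Add(2020, 8853), 111) = Add(10873, 111) = 10984)
Add(b, Mul(-1, w)) = Add(10984, Mul(-1, Rational(-12244, 3))) = Add(10984, Rational(12244, 3)) = Rational(45196, 3)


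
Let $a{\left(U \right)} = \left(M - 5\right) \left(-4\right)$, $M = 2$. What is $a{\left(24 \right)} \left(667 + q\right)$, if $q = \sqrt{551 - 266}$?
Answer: $8004 + 12 \sqrt{285} \approx 8206.6$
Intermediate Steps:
$a{\left(U \right)} = 12$ ($a{\left(U \right)} = \left(2 - 5\right) \left(-4\right) = \left(-3\right) \left(-4\right) = 12$)
$q = \sqrt{285} \approx 16.882$
$a{\left(24 \right)} \left(667 + q\right) = 12 \left(667 + \sqrt{285}\right) = 8004 + 12 \sqrt{285}$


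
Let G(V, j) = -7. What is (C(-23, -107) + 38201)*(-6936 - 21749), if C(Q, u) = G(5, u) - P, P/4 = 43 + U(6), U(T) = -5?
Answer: -1091234770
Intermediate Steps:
P = 152 (P = 4*(43 - 5) = 4*38 = 152)
C(Q, u) = -159 (C(Q, u) = -7 - 1*152 = -7 - 152 = -159)
(C(-23, -107) + 38201)*(-6936 - 21749) = (-159 + 38201)*(-6936 - 21749) = 38042*(-28685) = -1091234770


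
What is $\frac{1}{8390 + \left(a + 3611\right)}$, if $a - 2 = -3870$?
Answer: $\frac{1}{8133} \approx 0.00012296$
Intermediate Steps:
$a = -3868$ ($a = 2 - 3870 = -3868$)
$\frac{1}{8390 + \left(a + 3611\right)} = \frac{1}{8390 + \left(-3868 + 3611\right)} = \frac{1}{8390 - 257} = \frac{1}{8133}$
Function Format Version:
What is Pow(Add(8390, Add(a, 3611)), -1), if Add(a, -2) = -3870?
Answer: Rational(1, 8133) ≈ 0.00012296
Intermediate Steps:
a = -3868 (a = Add(2, -3870) = -3868)
Pow(Add(8390, Add(a, 3611)), -1) = Pow(Add(8390, Add(-3868, 3611)), -1) = Pow(Add(8390, -257), -1) = Pow(8133, -1) = Rational(1, 8133)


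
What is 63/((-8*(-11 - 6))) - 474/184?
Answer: -6609/3128 ≈ -2.1129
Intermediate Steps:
63/((-8*(-11 - 6))) - 474/184 = 63/((-8*(-17))) - 474*1/184 = 63/136 - 237/92 = -6609/3128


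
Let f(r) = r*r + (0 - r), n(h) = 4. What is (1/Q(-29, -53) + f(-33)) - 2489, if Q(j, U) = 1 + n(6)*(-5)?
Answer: -25974/19 ≈ -1367.1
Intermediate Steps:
Q(j, U) = -19 (Q(j, U) = 1 + 4*(-5) = 1 - 20 = -19)
f(r) = r**2 - r
(1/Q(-29, -53) + f(-33)) - 2489 = (1/(-19) - 33*(-1 - 33)) - 2489 = (-1/19 - 33*(-34)) - 2489 = (-1/19 + 1122) - 2489 = 21317/19 - 2489 = -25974/19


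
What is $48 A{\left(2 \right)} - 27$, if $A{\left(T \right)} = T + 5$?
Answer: $309$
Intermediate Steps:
$A{\left(T \right)} = 5 + T$
$48 A{\left(2 \right)} - 27 = 48 \left(5 + 2\right) - 27 = 48 \cdot 7 - 27 = 336 - 27 = 309$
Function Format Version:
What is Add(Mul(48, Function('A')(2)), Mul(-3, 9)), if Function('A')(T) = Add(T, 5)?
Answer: 309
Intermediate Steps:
Function('A')(T) = Add(5, T)
Add(Mul(48, Function('A')(2)), Mul(-3, 9)) = Add(Mul(48, Add(5, 2)), Mul(-3, 9)) = Add(Mul(48, 7), -27) = Add(336, -27) = 309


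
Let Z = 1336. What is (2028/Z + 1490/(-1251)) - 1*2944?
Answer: -1229966699/417834 ≈ -2943.7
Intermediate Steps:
(2028/Z + 1490/(-1251)) - 1*2944 = (2028/1336 + 1490/(-1251)) - 1*2944 = (2028*(1/1336) + 1490*(-1/1251)) - 2944 = (507/334 - 1490/1251) - 2944 = 136597/417834 - 2944 = -1229966699/417834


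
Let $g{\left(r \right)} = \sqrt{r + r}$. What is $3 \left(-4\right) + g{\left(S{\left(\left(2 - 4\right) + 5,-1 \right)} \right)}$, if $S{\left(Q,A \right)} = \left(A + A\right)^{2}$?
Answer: $-12 + 2 \sqrt{2} \approx -9.1716$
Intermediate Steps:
$S{\left(Q,A \right)} = 4 A^{2}$ ($S{\left(Q,A \right)} = \left(2 A\right)^{2} = 4 A^{2}$)
$g{\left(r \right)} = \sqrt{2} \sqrt{r}$ ($g{\left(r \right)} = \sqrt{2 r} = \sqrt{2} \sqrt{r}$)
$3 \left(-4\right) + g{\left(S{\left(\left(2 - 4\right) + 5,-1 \right)} \right)} = 3 \left(-4\right) + \sqrt{2} \sqrt{4 \left(-1\right)^{2}} = -12 + \sqrt{2} \sqrt{4 \cdot 1} = -12 + \sqrt{2} \sqrt{4} = -12 + \sqrt{2} \cdot 2 = -12 + 2 \sqrt{2}$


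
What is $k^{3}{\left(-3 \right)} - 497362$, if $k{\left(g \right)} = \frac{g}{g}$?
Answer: $-497361$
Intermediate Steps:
$k{\left(g \right)} = 1$
$k^{3}{\left(-3 \right)} - 497362 = 1^{3} - 497362 = 1 - 497362 = -497361$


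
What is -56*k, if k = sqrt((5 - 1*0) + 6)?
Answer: -56*sqrt(11) ≈ -185.73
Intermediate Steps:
k = sqrt(11) (k = sqrt((5 + 0) + 6) = sqrt(5 + 6) = sqrt(11) ≈ 3.3166)
-56*k = -56*sqrt(11)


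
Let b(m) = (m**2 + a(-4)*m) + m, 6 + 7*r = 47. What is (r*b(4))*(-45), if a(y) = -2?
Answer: -22140/7 ≈ -3162.9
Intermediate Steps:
r = 41/7 (r = -6/7 + (1/7)*47 = -6/7 + 47/7 = 41/7 ≈ 5.8571)
b(m) = m**2 - m (b(m) = (m**2 - 2*m) + m = m**2 - m)
(r*b(4))*(-45) = (41*(4*(-1 + 4))/7)*(-45) = (41*(4*3)/7)*(-45) = ((41/7)*12)*(-45) = (492/7)*(-45) = -22140/7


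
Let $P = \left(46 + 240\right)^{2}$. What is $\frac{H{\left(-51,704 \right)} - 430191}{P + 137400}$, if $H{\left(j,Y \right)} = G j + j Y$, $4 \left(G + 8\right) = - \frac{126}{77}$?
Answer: $- \frac{10244655}{4822312} \approx -2.1244$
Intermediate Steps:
$G = - \frac{185}{22}$ ($G = -8 + \frac{\left(-126\right) \frac{1}{77}}{4} = -8 + \frac{1}{4} \left(- \frac{18}{11}\right) = -8 - \frac{9}{22} = - \frac{185}{22} \approx -8.4091$)
$H{\left(j,Y \right)} = - \frac{185 j}{22} + Y j$ ($H{\left(j,Y \right)} = - \frac{185 j}{22} + j Y = - \frac{185 j}{22} + Y j$)
$P = 81796$ ($P = 286^{2} = 81796$)
$\frac{H{\left(-51,704 \right)} - 430191}{P + 137400} = \frac{\frac{1}{22} \left(-51\right) \left(-185 + 22 \cdot 704\right) - 430191}{81796 + 137400} = \frac{\frac{1}{22} \left(-51\right) \left(-185 + 15488\right) - 430191}{219196} = \left(\frac{1}{22} \left(-51\right) 15303 - 430191\right) \frac{1}{219196} = \left(- \frac{780453}{22} - 430191\right) \frac{1}{219196} = \left(- \frac{10244655}{22}\right) \frac{1}{219196} = - \frac{10244655}{4822312}$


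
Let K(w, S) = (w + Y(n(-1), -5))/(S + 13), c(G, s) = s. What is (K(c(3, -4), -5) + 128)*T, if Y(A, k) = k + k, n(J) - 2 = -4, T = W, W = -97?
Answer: -48985/4 ≈ -12246.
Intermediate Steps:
T = -97
n(J) = -2 (n(J) = 2 - 4 = -2)
Y(A, k) = 2*k
K(w, S) = (-10 + w)/(13 + S) (K(w, S) = (w + 2*(-5))/(S + 13) = (w - 10)/(13 + S) = (-10 + w)/(13 + S))
(K(c(3, -4), -5) + 128)*T = ((-10 - 4)/(13 - 5) + 128)*(-97) = (-14/8 + 128)*(-97) = ((1/8)*(-14) + 128)*(-97) = (-7/4 + 128)*(-97) = (505/4)*(-97) = -48985/4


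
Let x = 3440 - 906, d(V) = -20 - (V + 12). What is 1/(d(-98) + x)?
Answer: 1/2600 ≈ 0.00038462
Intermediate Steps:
d(V) = -32 - V (d(V) = -20 - (12 + V) = -20 + (-12 - V) = -32 - V)
x = 2534
1/(d(-98) + x) = 1/((-32 - 1*(-98)) + 2534) = 1/((-32 + 98) + 2534) = 1/(66 + 2534) = 1/2600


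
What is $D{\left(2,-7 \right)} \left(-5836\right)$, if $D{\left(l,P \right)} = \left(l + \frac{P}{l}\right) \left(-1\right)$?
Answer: $-8754$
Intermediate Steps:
$D{\left(l,P \right)} = - l - \frac{P}{l}$
$D{\left(2,-7 \right)} \left(-5836\right) = \left(\left(-1\right) 2 - - \frac{7}{2}\right) \left(-5836\right) = \left(-2 - \left(-7\right) \frac{1}{2}\right) \left(-5836\right) = \left(-2 + \frac{7}{2}\right) \left(-5836\right) = \frac{3}{2} \left(-5836\right) = -8754$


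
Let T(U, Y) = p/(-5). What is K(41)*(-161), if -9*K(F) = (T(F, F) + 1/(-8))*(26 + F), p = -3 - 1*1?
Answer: 32361/40 ≈ 809.03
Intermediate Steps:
p = -4 (p = -3 - 1 = -4)
T(U, Y) = ⅘ (T(U, Y) = -4/(-5) = -4*(-⅕) = ⅘)
K(F) = -39/20 - 3*F/40 (K(F) = -(⅘ + 1/(-8))*(26 + F)/9 = -(⅘ - ⅛)*(26 + F)/9 = -3*(26 + F)/40 = -(351/20 + 27*F/40)/9 = -39/20 - 3*F/40)
K(41)*(-161) = (-39/20 - 3/40*41)*(-161) = (-39/20 - 123/40)*(-161) = -201/40*(-161) = 32361/40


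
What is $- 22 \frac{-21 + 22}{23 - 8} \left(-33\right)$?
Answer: $\frac{242}{5} \approx 48.4$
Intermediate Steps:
$- 22 \frac{-21 + 22}{23 - 8} \left(-33\right) = - 22 \cdot 1 \cdot \frac{1}{15} \left(-33\right) = \left(-22\right) \frac{1}{15} \left(-33\right) = \left(- \frac{22}{15}\right) \left(-33\right) = \frac{242}{5}$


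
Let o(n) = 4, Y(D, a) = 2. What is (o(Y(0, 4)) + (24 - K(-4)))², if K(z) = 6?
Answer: 484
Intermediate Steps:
(o(Y(0, 4)) + (24 - K(-4)))² = (4 + (24 - 1*6))² = (4 + (24 - 6))² = (4 + 18)² = 22² = 484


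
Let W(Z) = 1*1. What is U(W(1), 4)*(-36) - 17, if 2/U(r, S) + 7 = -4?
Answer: -115/11 ≈ -10.455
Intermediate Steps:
W(Z) = 1
U(r, S) = -2/11 (U(r, S) = 2/(-7 - 4) = 2/(-11) = 2*(-1/11) = -2/11)
U(W(1), 4)*(-36) - 17 = -2/11*(-36) - 17 = 72/11 - 17 = -115/11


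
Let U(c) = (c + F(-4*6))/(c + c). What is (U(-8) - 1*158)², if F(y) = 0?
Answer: 99225/4 ≈ 24806.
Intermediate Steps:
U(c) = ½ (U(c) = (c + 0)/(c + c) = c/((2*c)) = c*(1/(2*c)) = ½)
(U(-8) - 1*158)² = (½ - 1*158)² = (½ - 158)² = (-315/2)² = 99225/4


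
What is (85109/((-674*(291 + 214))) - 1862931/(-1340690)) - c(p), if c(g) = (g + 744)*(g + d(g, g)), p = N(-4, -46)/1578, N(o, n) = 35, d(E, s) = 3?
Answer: -127687891127569026203/56815083173602260 ≈ -2247.4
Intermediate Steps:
p = 35/1578 ≈ 0.022180
c(g) = (3 + g)*(744 + g) (c(g) = (g + 744)*(g + 3) = (744 + g)*(3 + g) = (3 + g)*(744 + g))
(85109/((-674*(291 + 214))) - 1862931/(-1340690)) - c(p) = (85109/((-674*(291 + 214))) - 1862931/(-1340690)) - (2232 + (35/1578)² + 747*(35/1578)) = (85109/((-674*505)) - 1862931*(-1/1340690)) - (2232 + 1225/2490084 + 8715/526) = (85109/(-340370) + 1862931/1340690) - 1*5599125523/2490084 = (85109*(-1/340370) + 1862931/1340690) - 5599125523/2490084 = (-85109/340370 + 1862931/1340690) - 5599125523/2490084 = 25999051963/22816532765 - 5599125523/2490084 = -127687891127569026203/56815083173602260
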